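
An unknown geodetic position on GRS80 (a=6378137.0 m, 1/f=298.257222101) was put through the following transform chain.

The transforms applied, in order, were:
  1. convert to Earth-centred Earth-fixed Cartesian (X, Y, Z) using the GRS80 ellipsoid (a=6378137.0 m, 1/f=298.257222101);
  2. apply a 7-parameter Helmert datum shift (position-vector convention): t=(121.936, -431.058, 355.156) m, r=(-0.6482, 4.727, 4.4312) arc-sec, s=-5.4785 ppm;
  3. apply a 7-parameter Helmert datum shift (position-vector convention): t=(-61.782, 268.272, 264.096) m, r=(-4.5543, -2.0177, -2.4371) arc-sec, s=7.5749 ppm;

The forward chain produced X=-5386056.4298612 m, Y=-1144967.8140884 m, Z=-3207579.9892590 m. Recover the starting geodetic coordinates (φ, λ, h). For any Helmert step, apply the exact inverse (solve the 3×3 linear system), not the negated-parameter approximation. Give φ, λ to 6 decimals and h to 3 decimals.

start: X=-5386056.4299, Y=-1144967.8141, Z=-3207579.9893 m
→ Helmert⁻¹: X=-5385971.6975, Y=-1145220.2208, Z=-3207792.3866
→ Helmert⁻¹: X=-5386074.2075, Y=-1144669.6430, Z=-3208292.1492
→ geod (Bowring, a=6378137.000): φ=-30.39495500°, λ=-168.00178900°, h=152.0640 m

φ=-30.394955°, λ=-168.001789°, h=152.064 m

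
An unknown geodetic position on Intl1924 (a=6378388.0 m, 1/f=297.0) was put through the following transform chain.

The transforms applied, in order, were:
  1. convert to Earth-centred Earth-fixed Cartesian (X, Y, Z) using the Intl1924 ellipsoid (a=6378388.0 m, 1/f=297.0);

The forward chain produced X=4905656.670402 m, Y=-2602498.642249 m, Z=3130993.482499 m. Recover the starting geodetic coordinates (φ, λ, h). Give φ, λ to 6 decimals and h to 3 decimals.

φ=29.580490°, λ=-27.946386°, h=1887.556 m

start: X=4905656.6704, Y=-2602498.6422, Z=3130993.4825 m
→ geod (Bowring, a=6378388.000): φ=29.58049000°, λ=-27.94638600°, h=1887.5560 m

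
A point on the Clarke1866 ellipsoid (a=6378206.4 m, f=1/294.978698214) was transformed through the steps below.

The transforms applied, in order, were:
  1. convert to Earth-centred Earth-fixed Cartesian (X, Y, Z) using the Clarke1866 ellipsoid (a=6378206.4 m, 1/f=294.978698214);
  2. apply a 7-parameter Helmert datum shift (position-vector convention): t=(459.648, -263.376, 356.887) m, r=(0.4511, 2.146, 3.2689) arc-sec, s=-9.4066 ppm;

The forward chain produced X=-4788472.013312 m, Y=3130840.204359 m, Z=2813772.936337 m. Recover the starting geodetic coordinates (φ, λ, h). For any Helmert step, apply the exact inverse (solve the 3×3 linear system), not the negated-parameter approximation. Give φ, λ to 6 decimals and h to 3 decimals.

start: X=-4788472.0133, Y=3130840.2044, Z=2813772.9363 m
→ Helmert⁻¹: X=-4788956.3563, Y=3131215.0823, Z=2813385.8415
→ geod (Bowring, a=6378206.400): φ=26.33764500°, λ=146.82170300°, h=2050.1230 m

φ=26.337645°, λ=146.821703°, h=2050.123 m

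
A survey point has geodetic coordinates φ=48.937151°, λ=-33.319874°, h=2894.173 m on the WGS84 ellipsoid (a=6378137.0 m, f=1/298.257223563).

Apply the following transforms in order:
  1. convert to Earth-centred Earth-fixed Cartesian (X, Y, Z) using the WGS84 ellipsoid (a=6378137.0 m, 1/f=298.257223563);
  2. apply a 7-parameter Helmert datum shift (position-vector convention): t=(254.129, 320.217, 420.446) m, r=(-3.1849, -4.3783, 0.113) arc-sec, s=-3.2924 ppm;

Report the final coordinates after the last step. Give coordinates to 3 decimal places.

X=3509405.943 m, Y=-2306494.622 m, Z=4788667.375 m

start: φ=48.937151°, λ=-33.319874°, h=2894.173 m
→ ECEF (a=6378137.000, f=1/298.257223563): X=3509263.7404, Y=-2306898.2895, Z=4788152.5838
→ Helmert 7p (PV): X=3509405.9434, Y=-2306494.6220, Z=4788667.3750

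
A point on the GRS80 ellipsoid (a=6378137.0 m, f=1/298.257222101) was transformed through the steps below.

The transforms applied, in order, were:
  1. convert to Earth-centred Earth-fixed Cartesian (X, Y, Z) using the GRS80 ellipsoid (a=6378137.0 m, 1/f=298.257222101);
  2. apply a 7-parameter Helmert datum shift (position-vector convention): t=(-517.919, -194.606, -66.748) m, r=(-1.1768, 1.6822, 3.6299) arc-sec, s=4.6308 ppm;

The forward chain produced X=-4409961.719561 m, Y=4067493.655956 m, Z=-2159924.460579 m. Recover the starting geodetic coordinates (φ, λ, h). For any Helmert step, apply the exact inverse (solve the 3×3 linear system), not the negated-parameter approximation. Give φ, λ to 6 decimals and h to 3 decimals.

φ=-19.923483°, λ=137.307420°, h=368.243 m

start: X=-4409961.7196, Y=4067493.6560, Z=-2159924.4606 m
→ Helmert⁻¹: X=-4409334.1811, Y=4067759.3446, Z=-2159860.4635
→ geod (Bowring, a=6378137.000): φ=-19.92348300°, λ=137.30742000°, h=368.2430 m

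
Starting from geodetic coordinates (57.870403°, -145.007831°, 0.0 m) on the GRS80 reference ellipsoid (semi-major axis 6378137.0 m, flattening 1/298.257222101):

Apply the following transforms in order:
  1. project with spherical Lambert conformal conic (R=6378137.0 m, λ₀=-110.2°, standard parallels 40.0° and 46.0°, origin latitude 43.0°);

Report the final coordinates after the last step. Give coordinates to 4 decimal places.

start: φ=57.870403°, λ=-145.007831°, h=0.000 m
→ lcc (R=6378137.0, λ₀=-110.2°): E=-2075717.5749, N=2109731.1659

E=-2075717.5749 m, N=2109731.1659 m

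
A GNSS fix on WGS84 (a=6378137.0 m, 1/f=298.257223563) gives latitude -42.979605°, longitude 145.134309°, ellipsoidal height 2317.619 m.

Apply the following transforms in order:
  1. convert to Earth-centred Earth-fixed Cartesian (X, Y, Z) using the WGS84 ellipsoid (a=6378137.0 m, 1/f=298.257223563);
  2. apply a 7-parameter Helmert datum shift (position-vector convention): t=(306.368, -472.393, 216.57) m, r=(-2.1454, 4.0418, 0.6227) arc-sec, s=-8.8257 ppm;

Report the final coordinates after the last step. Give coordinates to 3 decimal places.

X=-3835722.660 m, Y=2672043.752 m, Z=-4327122.311 m

start: φ=-42.979605°, λ=145.134309°, h=2317.619 m
→ ECEF (a=6378137.000, f=1/298.257223563): X=-3835970.0188, Y=2672596.3228, Z=-4327424.4414
→ Helmert 7p (PV): X=-3835722.6600, Y=2672043.7519, Z=-4327122.3109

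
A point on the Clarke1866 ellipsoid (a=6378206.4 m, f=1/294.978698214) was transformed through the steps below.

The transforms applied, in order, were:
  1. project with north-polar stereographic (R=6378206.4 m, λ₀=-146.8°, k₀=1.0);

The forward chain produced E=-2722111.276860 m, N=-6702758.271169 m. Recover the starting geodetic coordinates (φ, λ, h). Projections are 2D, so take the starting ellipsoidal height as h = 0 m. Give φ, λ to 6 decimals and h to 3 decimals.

φ=30.883088°, λ=-168.902960°, h=0.000 m

start: E=-2722111.2769, N=-6702758.2712 m
→ stereo⁻¹: φ=30.88308800°, λ=-168.90296000°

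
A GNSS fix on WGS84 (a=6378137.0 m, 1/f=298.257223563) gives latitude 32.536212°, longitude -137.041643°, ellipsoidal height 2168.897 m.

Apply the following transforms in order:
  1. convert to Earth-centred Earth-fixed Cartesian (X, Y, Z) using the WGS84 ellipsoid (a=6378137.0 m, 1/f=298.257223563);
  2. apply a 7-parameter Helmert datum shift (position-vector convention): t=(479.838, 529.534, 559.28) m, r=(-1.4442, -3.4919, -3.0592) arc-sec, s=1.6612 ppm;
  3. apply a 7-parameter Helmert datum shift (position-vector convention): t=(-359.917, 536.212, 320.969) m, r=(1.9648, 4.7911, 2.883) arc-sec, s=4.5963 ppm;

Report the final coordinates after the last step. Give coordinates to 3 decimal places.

start: φ=32.536212°, λ=-137.041643°, h=2168.897 m
→ ECEF (a=6378137.000, f=1/298.257223563): X=-3940379.5869, Y=-3669112.7378, Z=3411875.8502
→ Helmert 7p (PV): X=-3940018.4734, Y=-3668506.9685, Z=3412399.7804
→ Helmert 7p (PV): X=-3940265.9610, Y=-3668075.1940, Z=3412793.0077

X=-3940265.961 m, Y=-3668075.194 m, Z=3412793.008 m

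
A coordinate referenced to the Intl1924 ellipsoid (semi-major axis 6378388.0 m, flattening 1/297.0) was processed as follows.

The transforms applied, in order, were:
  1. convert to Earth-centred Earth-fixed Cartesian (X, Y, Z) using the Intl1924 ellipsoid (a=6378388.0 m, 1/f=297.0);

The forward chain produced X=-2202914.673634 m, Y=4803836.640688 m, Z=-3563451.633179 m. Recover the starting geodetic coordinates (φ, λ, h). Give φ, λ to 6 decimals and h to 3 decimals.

φ=-34.170160°, λ=114.634960°, h=2346.970 m

start: X=-2202914.6736, Y=4803836.6407, Z=-3563451.6332 m
→ geod (Bowring, a=6378388.000): φ=-34.17016000°, λ=114.63496000°, h=2346.9700 m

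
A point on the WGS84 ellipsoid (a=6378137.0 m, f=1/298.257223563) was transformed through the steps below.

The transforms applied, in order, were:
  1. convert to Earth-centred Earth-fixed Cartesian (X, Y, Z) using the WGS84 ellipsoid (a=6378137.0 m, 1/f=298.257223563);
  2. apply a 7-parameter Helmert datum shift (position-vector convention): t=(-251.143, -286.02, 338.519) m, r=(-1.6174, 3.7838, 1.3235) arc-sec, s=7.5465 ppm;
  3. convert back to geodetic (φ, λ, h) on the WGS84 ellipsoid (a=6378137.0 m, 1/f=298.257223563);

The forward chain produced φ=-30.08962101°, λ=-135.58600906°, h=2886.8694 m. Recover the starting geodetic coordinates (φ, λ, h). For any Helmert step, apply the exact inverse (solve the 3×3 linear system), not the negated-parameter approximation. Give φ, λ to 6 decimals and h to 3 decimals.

start: φ=-30.089621°, λ=-135.586009°, h=2886.869 m
→ ECEF (a=6378137.000, f=1/298.257223563): X=-3947074.9118, Y=-3867149.8931, Z=-3180420.9581
→ Helmert⁻¹: X=-3946760.4451, Y=-3866784.4255, Z=-3180838.1955
→ geod (Bowring, a=6378137.000): φ=-30.09504800°, λ=-135.58643400°, h=2680.4260 m

φ=-30.095048°, λ=-135.586434°, h=2680.426 m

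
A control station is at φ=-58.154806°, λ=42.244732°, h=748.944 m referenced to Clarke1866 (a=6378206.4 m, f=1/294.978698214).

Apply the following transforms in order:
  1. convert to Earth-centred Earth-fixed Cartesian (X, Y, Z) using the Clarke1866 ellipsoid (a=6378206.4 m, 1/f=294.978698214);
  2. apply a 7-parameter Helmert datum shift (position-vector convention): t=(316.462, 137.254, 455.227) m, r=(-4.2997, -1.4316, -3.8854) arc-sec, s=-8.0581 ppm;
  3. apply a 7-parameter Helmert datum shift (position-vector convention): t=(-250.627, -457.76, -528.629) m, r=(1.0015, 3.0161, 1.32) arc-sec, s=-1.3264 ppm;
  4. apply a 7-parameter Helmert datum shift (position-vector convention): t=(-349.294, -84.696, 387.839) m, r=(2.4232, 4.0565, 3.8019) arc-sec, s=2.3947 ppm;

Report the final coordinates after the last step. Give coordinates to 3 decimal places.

start: φ=-58.154806°, λ=42.244732°, h=748.944 m
→ ECEF (a=6378206.400, f=1/294.978698214): X=2497668.7437, Y=2268303.4669, Z=-5395291.6679
→ Helmert 7p (PV): X=2498045.2531, Y=2268262.9277, Z=-5394822.9136
→ Helmert 7p (PV): X=2497697.9113, Y=2267844.3395, Z=-5395369.9011
→ Helmert 7p (PV): X=2497206.6891, Y=2267874.4973, Z=-5395017.4607

X=2497206.689 m, Y=2267874.497 m, Z=-5395017.461 m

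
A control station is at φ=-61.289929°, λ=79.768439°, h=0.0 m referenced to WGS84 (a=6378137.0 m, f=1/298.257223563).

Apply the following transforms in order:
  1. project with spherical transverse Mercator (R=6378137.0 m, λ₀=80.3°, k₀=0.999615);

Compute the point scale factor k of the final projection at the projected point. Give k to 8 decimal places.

0.99962493

start: φ=-61.289929°, λ=79.768439°, h=0.000 m
→ into tm (λ₀=80.3°): φ=-61.28992900°, λ−λ₀=-0.53156100°
scale k = 0.99962493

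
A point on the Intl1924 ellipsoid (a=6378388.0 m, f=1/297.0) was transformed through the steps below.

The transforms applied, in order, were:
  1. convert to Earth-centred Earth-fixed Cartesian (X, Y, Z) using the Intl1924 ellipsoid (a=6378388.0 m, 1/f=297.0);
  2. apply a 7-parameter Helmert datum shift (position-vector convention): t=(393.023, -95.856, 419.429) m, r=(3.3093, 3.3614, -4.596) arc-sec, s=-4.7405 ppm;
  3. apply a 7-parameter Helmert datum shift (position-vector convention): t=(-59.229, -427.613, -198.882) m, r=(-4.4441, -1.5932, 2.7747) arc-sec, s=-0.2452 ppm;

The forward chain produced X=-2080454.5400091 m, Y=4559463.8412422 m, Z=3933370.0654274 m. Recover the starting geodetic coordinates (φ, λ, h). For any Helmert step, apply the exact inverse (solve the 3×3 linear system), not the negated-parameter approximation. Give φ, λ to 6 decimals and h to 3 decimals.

start: X=-2080454.5400, Y=4559463.8412, Z=3933370.0654 m
→ Helmert⁻¹: X=-2080304.0977, Y=4559835.8032, Z=3933684.2247
→ Helmert⁻¹: X=-2080872.6868, Y=4559970.0133, Z=3933176.3706
→ geod (Bowring, a=6378388.000): φ=38.30915000°, λ=114.52886100°, h=1104.0290 m

φ=38.309150°, λ=114.528861°, h=1104.029 m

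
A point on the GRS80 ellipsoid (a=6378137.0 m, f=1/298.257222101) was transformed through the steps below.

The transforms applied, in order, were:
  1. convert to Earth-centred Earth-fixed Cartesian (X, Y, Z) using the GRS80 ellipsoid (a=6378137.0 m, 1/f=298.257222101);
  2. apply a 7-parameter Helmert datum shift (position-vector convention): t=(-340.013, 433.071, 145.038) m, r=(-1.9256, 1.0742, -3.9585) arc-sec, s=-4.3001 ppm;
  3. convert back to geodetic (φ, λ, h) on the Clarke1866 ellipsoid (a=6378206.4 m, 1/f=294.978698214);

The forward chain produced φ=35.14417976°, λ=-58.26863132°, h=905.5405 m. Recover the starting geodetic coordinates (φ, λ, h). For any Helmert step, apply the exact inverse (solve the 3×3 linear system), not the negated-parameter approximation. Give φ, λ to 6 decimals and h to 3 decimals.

start: φ=35.144180°, λ=-58.268631°, h=905.541 m
→ ECEF (a=6378206.400, f=1/294.978698214): X=2746496.2014, Y=-4441515.4392, Z=3651291.1594
→ Helmert⁻¹: X=2746914.2585, Y=-4441948.9795, Z=3651134.6592
→ geod (Bowring, a=6378137.000): φ=35.13795700°, λ=-58.26723200°, h=1287.5440 m

φ=35.137957°, λ=-58.267232°, h=1287.544 m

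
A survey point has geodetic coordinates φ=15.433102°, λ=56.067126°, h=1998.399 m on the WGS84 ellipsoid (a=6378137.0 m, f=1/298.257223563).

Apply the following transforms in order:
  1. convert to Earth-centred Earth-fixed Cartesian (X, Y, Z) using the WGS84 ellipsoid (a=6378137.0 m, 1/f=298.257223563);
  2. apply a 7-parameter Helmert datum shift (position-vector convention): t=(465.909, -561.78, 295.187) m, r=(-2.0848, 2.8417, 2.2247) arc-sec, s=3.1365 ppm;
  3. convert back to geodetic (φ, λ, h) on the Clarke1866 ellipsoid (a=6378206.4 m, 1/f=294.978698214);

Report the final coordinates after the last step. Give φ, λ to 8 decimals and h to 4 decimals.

φ=15.43634095°, λ=56.06113155°, h=1845.6252 m

start: φ=15.433102°, λ=56.067126°, h=1998.399 m
→ ECEF (a=6378137.000, f=1/298.257223563): X=3433918.7426, Y=5103882.0308, Z=1686874.7700
→ Helmert 7p (PV): X=3434363.6133, Y=5103390.3462, Z=1687076.3517
→ geod (Bowring, a=6378206.400): φ=15.43634095°, λ=56.06113155°, h=1845.6252 m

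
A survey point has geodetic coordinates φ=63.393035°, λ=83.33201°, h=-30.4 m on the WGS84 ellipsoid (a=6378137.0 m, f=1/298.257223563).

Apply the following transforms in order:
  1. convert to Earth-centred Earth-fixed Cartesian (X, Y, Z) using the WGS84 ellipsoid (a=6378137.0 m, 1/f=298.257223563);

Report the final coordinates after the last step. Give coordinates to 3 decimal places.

X=332581.681 m, Y=2844848.294 m, Z=5679706.025 m

start: φ=63.393035°, λ=83.332010°, h=-30.400 m
→ ECEF (a=6378137.000, f=1/298.257223563): X=332581.6807, Y=2844848.2943, Z=5679706.0253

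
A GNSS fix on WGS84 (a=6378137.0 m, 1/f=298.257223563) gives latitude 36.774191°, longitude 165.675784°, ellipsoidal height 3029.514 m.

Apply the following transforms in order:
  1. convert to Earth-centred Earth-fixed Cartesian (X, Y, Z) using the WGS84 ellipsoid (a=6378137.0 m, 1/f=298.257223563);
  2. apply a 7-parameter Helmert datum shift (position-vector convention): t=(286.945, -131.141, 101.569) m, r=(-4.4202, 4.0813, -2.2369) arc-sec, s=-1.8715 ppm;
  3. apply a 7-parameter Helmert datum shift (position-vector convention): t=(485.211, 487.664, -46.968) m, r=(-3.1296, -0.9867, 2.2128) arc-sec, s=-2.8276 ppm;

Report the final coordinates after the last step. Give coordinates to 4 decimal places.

X=-4957513.2608 m, Y=1266593.8758 m, Z=3799228.7243 m

start: φ=36.774191°, λ=165.675784°, h=3029.514 m
→ ECEF (a=6378137.000, f=1/298.257223563): X=-4958365.8616, Y=1266103.6578, Z=3799163.9266
→ Helmert 7p (PV): X=-4957980.7337, Y=1266105.3346, Z=3799329.3627
→ Helmert 7p (PV): X=-4957513.2608, Y=1266593.8758, Z=3799228.7243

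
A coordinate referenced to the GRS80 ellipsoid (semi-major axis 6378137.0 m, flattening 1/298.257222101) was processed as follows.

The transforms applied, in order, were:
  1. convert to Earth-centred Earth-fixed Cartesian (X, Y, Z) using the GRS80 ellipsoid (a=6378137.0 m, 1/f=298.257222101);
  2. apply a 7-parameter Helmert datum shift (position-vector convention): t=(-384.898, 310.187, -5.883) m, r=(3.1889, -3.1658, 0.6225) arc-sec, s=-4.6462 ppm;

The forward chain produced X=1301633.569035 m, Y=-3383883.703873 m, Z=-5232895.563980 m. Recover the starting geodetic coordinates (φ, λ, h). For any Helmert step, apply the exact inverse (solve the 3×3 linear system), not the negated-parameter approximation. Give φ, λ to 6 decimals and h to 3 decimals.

start: X=1301633.5690, Y=-3383883.7039, Z=-5232895.5640 m
→ Helmert⁻¹: X=1301933.9873, Y=-3384294.4453, Z=-5232881.6546
→ geod (Bowring, a=6378137.000): φ=-55.46016200°, λ=-68.95832600°, h=2771.9300 m

φ=-55.460162°, λ=-68.958326°, h=2771.930 m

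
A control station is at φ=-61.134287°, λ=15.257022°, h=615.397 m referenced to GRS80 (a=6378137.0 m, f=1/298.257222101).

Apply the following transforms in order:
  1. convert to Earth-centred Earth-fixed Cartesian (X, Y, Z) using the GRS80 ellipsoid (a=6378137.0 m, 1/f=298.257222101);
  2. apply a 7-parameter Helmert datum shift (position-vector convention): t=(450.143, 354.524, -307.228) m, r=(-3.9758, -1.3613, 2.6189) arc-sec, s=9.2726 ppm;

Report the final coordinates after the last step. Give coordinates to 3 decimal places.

start: φ=-61.134287°, λ=15.257022°, h=615.397 m
→ ECEF (a=6378137.000, f=1/298.257222101): X=2978518.5106, Y=812429.5333, Z=-5563120.7124
→ Helmert 7p (PV): X=2979022.6725, Y=812722.1772, Z=-5563475.5272

X=2979022.673 m, Y=812722.177 m, Z=-5563475.527 m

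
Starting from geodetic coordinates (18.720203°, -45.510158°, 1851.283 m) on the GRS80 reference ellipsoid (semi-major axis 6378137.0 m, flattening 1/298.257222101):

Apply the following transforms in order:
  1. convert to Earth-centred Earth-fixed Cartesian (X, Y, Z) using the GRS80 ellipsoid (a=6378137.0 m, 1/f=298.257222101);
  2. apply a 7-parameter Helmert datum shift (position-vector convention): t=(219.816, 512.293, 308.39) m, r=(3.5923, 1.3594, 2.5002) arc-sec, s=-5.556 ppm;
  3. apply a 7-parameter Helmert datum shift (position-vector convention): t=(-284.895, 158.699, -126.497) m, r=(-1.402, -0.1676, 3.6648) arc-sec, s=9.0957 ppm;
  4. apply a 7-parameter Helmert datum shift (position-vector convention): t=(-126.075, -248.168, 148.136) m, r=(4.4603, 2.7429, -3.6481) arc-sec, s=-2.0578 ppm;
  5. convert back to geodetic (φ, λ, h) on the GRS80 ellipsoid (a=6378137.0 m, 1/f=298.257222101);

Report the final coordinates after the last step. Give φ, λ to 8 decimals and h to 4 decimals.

start: φ=18.720203°, λ=-45.510158°, h=1851.283 m
→ ECEF (a=6378137.000, f=1/298.257222101): X=4235918.5372, Y=-4312030.9506, Z=2034635.6157
→ Helmert 7p (PV): X=4236180.4949, Y=-4311478.7903, Z=2034829.6866
→ Helmert 7p (PV): X=4236009.0822, Y=-4311270.2094, Z=2034754.4457
→ Helmert 7p (PV): X=4235825.0973, Y=-4311628.4254, Z=2034748.8371
→ geod (Bowring, a=6378137.000): φ=18.72219374°, λ=-45.50811589°, h=1553.6514 m

φ=18.72219374°, λ=-45.50811589°, h=1553.6514 m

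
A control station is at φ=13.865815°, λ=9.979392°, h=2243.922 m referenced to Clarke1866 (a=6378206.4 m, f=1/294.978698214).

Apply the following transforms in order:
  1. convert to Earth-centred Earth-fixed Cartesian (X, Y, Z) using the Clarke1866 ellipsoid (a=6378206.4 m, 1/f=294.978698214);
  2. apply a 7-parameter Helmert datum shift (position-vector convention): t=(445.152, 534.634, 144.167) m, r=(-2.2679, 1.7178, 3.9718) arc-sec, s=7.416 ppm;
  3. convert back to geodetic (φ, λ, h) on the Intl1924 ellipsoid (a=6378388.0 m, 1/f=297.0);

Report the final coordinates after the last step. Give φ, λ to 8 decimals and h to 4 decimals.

φ=13.86473220°, λ=9.98478252°, h=2651.3067 m

start: φ=13.865815°, λ=9.979392°, h=2243.922 m
→ ECEF (a=6378206.400, f=1/294.978698214): X=6101985.2138, Y=1073681.7887, Z=1519016.5354
→ Helmert 7p (PV): X=6102467.5940, Y=1074358.5866, Z=1519109.3437
→ geod (Bowring, a=6378388.000): φ=13.86473220°, λ=9.98478252°, h=2651.3067 m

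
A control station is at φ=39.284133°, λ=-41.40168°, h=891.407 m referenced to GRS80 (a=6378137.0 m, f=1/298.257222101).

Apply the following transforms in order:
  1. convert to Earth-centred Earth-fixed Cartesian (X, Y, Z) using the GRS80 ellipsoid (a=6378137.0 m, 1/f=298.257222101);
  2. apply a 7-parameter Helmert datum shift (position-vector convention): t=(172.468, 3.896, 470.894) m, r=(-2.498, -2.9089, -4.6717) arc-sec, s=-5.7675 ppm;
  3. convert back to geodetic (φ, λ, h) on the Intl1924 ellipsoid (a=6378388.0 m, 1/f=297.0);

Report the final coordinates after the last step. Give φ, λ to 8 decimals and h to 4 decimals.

φ=39.28856579°, λ=-41.40163332°, h=1036.9217 m

start: φ=39.284133°, λ=-41.401680°, h=891.407 m
→ ECEF (a=6378137.000, f=1/298.257222101): X=3708532.2880, Y=-3269704.2785, Z=4017346.3490
→ Helmert 7p (PV): X=3708552.6565, Y=-3269716.8663, Z=4017885.9711
→ geod (Bowring, a=6378388.000): φ=39.28856579°, λ=-41.40163332°, h=1036.9217 m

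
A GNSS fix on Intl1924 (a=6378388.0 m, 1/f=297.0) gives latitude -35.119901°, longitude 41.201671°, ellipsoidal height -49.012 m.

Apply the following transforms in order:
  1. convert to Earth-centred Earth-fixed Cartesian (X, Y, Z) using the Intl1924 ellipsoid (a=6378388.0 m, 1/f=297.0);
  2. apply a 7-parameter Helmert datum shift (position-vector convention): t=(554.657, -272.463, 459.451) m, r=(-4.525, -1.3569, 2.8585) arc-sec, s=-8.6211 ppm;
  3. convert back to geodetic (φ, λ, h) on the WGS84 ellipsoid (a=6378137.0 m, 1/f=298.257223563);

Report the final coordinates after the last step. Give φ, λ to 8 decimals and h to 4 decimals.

start: φ=-35.119901°, λ=41.201671°, h=-49.012 m
→ ECEF (a=6378388.000, f=1/297.0): X=3929744.4262, Y=3440433.6346, Z=-3648783.8834
→ Helmert 7p (PV): X=3930241.5291, Y=3440105.9251, Z=-3648342.5995
→ geod (Bowring, a=6378137.000): φ=-35.11505313°, λ=41.19537428°, h=47.3599 m

φ=-35.11505313°, λ=41.19537428°, h=47.3599 m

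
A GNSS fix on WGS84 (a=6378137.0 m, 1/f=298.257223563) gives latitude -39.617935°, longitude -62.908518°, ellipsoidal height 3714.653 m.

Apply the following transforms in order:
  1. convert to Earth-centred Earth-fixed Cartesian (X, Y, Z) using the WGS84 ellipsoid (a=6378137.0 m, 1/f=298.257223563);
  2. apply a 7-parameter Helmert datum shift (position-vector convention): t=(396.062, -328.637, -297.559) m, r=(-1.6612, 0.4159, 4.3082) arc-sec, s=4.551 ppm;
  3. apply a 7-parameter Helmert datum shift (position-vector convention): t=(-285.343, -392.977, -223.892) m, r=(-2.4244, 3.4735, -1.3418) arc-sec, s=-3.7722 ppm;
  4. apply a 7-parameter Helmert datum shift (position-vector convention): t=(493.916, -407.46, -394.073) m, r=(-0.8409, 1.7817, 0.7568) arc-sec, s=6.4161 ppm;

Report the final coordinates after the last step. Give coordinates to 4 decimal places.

start: φ=-39.617935°, λ=-62.908518°, h=3714.653 m
→ ECEF (a=6378137.000, f=1/298.257223563): X=2241872.2461, Y=-4382609.0382, Z=-4047767.1984
→ Helmert 7p (PV): X=2242361.8880, Y=-4382943.3946, Z=-4048052.4027
→ Helmert 7p (PV): X=2241971.4055, Y=-4383382.0052, Z=-4048247.2697
→ Helmert 7p (PV): X=2242460.8206, Y=-4383825.8674, Z=-4048668.8125

X=2242460.8206 m, Y=-4383825.8674 m, Z=-4048668.8125 m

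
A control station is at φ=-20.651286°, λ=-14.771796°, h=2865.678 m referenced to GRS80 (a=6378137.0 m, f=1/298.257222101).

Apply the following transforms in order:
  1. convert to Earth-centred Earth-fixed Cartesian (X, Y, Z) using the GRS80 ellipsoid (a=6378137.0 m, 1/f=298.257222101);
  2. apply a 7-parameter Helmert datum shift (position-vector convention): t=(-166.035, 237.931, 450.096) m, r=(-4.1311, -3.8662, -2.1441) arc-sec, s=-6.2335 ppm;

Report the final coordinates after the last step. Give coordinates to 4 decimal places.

start: φ=-20.651286°, λ=-14.771796°, h=2865.678 m
→ ECEF (a=6378137.000, f=1/298.257222101): X=5776043.5958, Y=-1523055.1865, Z=-2236320.3259
→ Helmert 7p (PV): X=5775867.6410, Y=-1522912.5916, Z=-2235717.5213

X=5775867.6410 m, Y=-1522912.5916 m, Z=-2235717.5213 m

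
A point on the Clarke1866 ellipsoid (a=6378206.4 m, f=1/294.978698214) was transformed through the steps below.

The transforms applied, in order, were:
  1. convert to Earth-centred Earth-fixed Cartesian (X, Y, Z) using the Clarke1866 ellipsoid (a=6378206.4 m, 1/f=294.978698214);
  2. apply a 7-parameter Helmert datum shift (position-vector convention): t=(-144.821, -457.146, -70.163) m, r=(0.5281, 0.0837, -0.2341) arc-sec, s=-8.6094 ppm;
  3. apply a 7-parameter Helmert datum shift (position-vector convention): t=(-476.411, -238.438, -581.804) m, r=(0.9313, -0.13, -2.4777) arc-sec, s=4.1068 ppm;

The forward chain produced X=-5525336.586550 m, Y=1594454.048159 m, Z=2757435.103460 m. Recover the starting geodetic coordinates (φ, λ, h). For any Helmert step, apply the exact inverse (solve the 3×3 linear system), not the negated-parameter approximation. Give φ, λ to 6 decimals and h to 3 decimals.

φ=25.775871°, λ=163.895563°, h=3502.183 m

start: X=-5525336.5866, Y=1594454.0482, Z=2757435.1035 m
→ Helmert⁻¹: X=-5524854.9030, Y=1594632.0239, Z=2758001.8631
→ Helmert⁻¹: X=-5524760.5764, Y=1595103.6940, Z=2758089.4458
→ geod (Bowring, a=6378206.400): φ=25.77587100°, λ=163.89556300°, h=3502.1830 m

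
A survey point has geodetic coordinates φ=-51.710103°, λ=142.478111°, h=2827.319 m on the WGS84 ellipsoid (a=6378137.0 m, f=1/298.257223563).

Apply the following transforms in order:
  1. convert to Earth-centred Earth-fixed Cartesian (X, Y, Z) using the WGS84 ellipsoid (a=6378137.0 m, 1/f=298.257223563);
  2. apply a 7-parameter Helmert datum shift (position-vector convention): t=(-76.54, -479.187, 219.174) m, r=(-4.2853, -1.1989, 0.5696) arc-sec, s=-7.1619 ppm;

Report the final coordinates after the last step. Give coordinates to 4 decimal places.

X=-3142439.0806 m, Y=2412553.1754 m, Z=-4984913.4451 m

start: φ=-51.710103°, λ=142.478111°, h=2827.319 m
→ ECEF (a=6378137.000, f=1/298.257223563): X=-3142407.3577, Y=2413161.8912, Z=-4985099.9222
→ Helmert 7p (PV): X=-3142439.0806, Y=2412553.1754, Z=-4984913.4451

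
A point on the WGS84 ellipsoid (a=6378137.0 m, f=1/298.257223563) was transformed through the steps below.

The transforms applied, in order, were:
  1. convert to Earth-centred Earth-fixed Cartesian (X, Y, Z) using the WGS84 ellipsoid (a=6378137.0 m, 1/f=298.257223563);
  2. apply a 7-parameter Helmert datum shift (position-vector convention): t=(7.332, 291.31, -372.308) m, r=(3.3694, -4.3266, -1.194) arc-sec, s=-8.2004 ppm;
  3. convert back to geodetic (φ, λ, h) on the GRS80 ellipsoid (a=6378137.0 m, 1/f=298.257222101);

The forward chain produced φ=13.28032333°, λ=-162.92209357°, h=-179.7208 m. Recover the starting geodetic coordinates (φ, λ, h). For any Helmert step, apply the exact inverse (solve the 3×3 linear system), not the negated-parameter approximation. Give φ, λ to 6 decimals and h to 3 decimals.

start: φ=13.280323°, λ=-162.922094°, h=-179.721 m
→ ECEF (a=6378137.000, f=1/298.257222101): X=-5934738.2394, Y=-1823259.1221, Z=1455564.5285
→ Helmert⁻¹: X=-5934753.1399, Y=-1823575.9545, Z=1456103.0516
→ geod (Bowring, a=6378137.000): φ=13.28483800°, λ=-162.91933900°, h=48.4320 m

φ=13.284838°, λ=-162.919339°, h=48.432 m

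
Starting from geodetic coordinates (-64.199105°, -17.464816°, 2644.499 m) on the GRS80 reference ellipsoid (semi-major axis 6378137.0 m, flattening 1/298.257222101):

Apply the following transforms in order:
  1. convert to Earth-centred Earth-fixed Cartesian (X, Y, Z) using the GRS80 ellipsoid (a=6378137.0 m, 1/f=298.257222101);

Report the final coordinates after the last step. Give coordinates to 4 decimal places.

start: φ=-64.199105°, λ=-17.464816°, h=2644.499 m
→ ECEF (a=6378137.000, f=1/298.257222101): X=2656393.0203, Y=-835764.4542, Z=-5721791.2141

X=2656393.0203 m, Y=-835764.4542 m, Z=-5721791.2141 m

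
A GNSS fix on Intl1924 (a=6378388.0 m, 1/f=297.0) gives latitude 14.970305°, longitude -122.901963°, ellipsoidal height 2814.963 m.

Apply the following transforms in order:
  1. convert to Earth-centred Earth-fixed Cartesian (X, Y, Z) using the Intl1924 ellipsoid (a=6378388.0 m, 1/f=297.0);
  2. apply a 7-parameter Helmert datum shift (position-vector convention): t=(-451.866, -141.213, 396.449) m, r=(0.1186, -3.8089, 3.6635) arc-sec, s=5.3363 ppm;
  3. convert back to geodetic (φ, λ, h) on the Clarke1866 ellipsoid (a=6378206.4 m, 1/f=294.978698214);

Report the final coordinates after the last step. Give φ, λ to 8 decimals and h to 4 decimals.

φ=14.97296757°, λ=-122.90398897°, h=3494.3262 m

start: φ=14.970305°, λ=-122.901963°, h=2814.963 m
→ ECEF (a=6378388.000, f=1/297.0): X=-3349394.5302, Y=-5176986.7482, Z=1637672.6671
→ Helmert 7p (PV): X=-3349802.5614, Y=-5177216.0182, Z=1638013.0280
→ geod (Bowring, a=6378206.400): φ=14.97296757°, λ=-122.90398897°, h=3494.3262 m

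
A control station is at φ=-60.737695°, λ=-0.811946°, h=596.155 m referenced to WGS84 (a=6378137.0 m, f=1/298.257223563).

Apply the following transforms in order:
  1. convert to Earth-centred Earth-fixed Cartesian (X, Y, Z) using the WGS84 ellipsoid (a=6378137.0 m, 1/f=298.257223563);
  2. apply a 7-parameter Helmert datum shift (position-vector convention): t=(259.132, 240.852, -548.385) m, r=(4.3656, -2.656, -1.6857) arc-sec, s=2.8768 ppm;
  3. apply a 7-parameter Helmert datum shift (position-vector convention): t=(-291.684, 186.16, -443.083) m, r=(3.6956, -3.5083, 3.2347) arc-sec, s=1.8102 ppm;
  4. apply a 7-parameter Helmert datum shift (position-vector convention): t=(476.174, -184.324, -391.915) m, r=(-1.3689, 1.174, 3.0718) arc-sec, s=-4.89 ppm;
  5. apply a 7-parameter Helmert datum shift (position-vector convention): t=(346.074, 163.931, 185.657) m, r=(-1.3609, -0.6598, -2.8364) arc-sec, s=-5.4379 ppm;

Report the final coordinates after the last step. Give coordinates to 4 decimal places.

X=3126562.6360 m, Y=-43719.6613 m, Z=-5542716.2614 m

start: φ=-60.737695°, λ=-0.811946°, h=596.155 m
→ ECEF (a=6378137.000, f=1/298.257223563): X=3125638.3925, Y=-44296.7966, Z=-5541634.2851
→ Helmert 7p (PV): X=3125977.5122, Y=-43964.3272, Z=-5542159.3020
→ Helmert 7p (PV): X=3125786.4415, Y=-43629.9265, Z=-5542560.0361
→ Helmert 7p (PV): X=3126216.4337, Y=-43804.2702, Z=-5542942.3494
→ Helmert 7p (PV): X=3126562.6360, Y=-43719.6613, Z=-5542716.2614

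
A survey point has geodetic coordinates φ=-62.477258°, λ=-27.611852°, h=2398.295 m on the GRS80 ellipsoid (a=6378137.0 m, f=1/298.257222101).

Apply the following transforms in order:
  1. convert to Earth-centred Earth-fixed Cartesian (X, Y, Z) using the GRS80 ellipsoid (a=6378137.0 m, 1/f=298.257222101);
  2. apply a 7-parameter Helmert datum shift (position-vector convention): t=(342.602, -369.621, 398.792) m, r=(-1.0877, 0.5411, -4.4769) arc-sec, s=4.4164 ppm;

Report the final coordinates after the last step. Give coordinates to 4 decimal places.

start: φ=-62.477258°, λ=-27.611852°, h=2398.295 m
→ ECEF (a=6378137.000, f=1/298.257222101): X=2619546.2058, Y=-1370155.7029, Z=-5635417.4729
→ Helmert 7p (PV): X=2619855.8543, Y=-1370617.9490, Z=-5635043.2158

X=2619855.8543 m, Y=-1370617.9490 m, Z=-5635043.2158 m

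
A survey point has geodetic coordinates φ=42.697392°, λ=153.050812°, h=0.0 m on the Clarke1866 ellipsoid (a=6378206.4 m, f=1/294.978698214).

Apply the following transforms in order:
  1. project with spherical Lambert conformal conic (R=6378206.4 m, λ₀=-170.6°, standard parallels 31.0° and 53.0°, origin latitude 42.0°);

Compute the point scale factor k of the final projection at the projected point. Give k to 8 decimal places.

0.98158494

start: φ=42.697392°, λ=153.050812°, h=0.000 m
→ into lcc (λ₀=-170.6°): φ=42.69739200°, λ−λ₀=-36.34918800°
scale k = 0.98158494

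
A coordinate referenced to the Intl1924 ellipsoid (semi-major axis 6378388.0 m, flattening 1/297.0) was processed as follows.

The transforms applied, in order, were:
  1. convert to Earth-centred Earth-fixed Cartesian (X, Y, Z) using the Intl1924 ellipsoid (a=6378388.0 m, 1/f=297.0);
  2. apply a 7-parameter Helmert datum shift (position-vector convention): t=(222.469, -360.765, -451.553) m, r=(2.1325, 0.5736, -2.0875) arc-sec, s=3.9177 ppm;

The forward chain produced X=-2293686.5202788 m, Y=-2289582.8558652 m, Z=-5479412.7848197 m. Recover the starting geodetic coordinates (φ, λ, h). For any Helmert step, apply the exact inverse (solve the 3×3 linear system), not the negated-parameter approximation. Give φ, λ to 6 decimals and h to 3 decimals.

φ=-59.564688°, λ=-135.057114°, h=3173.271 m

start: X=-2293686.5203, Y=-2289582.8559, Z=-5479412.7848 m
→ Helmert⁻¹: X=-2293861.5974, Y=-2289292.9821, Z=-5478922.4778
→ geod (Bowring, a=6378388.000): φ=-59.56468800°, λ=-135.05711400°, h=3173.2710 m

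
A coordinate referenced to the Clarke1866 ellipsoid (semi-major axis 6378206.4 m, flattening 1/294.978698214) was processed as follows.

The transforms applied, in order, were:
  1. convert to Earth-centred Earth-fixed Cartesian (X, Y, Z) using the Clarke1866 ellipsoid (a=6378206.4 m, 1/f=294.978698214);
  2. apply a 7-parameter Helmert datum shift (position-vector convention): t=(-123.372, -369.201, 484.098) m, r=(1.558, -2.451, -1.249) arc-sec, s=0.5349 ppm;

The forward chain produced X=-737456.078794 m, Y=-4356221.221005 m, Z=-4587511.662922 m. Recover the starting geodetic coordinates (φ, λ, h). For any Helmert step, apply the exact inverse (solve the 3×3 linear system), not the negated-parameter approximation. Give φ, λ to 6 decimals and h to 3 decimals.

start: X=-737456.0788, Y=-4356221.2210, Z=-4587511.6629 m
→ Helmert⁻¹: X=-737360.4537, Y=-4355888.8096, Z=-4587951.6432
→ geod (Bowring, a=6378206.400): φ=-46.27635700°, λ=-99.60789000°, h=2245.2860 m

φ=-46.276357°, λ=-99.607890°, h=2245.286 m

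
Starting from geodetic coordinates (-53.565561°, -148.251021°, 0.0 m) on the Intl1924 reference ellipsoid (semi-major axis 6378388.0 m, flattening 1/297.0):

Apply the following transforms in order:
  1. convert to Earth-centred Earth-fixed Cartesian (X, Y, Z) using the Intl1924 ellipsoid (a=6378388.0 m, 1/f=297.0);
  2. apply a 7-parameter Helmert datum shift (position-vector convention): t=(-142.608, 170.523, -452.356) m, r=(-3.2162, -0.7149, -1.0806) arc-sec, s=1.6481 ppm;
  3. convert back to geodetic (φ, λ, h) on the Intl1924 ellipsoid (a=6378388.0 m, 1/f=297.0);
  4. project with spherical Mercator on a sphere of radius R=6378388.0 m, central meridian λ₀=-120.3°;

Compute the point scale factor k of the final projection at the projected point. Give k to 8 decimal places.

1.68385287

start: φ=-53.565561°, λ=-148.251021°, h=0.000 m
→ ECEF (a=6378388.000, f=1/297.0): X=-3228321.3193, Y=-1997666.2928, Z=-5108276.8479
→ Helmert 7p (PV): X=-3228462.0085, Y=-1997561.8007, Z=-5108717.6632
→ geod (Bowring, a=6378388.000): φ=-53.56744570°, λ=-148.25347926°, h=393.0553 m
→ into merc (λ₀=-120.3°): φ=-53.56744570°, λ−λ₀=-27.95347926°
scale k = 1.68385287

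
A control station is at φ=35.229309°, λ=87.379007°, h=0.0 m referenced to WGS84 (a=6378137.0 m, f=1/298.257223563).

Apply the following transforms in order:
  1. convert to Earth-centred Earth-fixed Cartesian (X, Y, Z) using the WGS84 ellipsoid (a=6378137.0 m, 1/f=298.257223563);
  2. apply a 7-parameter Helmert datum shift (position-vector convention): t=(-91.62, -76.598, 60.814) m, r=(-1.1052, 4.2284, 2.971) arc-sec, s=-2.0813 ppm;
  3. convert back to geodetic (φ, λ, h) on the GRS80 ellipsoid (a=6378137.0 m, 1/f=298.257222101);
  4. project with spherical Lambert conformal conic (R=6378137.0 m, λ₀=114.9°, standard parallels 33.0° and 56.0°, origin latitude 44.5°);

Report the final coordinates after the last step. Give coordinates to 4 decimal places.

start: φ=35.229309°, λ=87.379007°, h=0.000 m
→ ECEF (a=6378137.000, f=1/298.257223563): X=238513.0374, Y=5210336.9685, Z=3658677.0081
→ Helmert 7p (PV): X=238420.8746, Y=5210272.5655, Z=3658697.4000
→ geod (Bowring, a=6378137.000): φ=35.22981556°, λ=87.37998601°, h=-44.2312 m
→ lcc (R=6378137.0, λ₀=114.9°): E=-2438106.5708, N=-598739.7018

E=-2438106.5708 m, N=-598739.7018 m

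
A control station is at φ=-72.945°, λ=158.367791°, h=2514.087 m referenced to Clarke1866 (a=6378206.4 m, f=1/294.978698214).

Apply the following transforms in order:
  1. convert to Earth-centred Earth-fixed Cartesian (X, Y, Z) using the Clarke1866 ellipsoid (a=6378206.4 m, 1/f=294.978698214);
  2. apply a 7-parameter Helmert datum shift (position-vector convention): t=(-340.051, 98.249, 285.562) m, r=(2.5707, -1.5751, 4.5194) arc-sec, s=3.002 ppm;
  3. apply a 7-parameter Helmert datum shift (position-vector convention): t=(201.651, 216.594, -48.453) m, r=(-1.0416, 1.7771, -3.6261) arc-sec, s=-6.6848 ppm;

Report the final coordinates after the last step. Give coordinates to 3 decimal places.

start: φ=-72.945000°, λ=158.367791°, h=2514.087 m
→ ECEF (a=6378206.400, f=1/294.978698214): X=-1744998.8477, Y=692028.9021, Z=-6077667.6309
→ Helmert 7p (PV): X=-1745312.8890, Y=692166.7412, Z=-6077405.0146
→ Helmert 7p (PV): X=-1745139.7632, Y=692378.7007, Z=-6077401.2998

X=-1745139.763 m, Y=692378.701 m, Z=-6077401.300 m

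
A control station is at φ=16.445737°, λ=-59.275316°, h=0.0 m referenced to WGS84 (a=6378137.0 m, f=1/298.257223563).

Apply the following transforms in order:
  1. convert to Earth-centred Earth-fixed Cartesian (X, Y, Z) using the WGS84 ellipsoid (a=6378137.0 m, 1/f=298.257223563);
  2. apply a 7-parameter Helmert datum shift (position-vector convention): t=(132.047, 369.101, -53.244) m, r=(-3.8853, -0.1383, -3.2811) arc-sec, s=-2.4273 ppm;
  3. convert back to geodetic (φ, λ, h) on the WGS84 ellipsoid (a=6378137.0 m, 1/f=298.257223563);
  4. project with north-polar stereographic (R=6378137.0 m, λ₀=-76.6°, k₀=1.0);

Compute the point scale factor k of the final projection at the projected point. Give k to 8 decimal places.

start: φ=16.445737°, λ=-59.275316°, h=0.000 m
→ ECEF (a=6378137.000, f=1/298.257223563): X=3126195.8989, Y=-5259950.6350, Z=1794089.5477
→ Helmert 7p (PV): X=3126235.4838, Y=-5259584.7013, Z=1794133.1237
→ geod (Bowring, a=6378137.000): φ=16.44686771°, λ=-59.27324660°, h=-269.9602 m
→ into stereo (λ₀=-76.6°): φ=16.44686771°, λ−λ₀=17.32675340°
scale k = 1.55869328

1.55869328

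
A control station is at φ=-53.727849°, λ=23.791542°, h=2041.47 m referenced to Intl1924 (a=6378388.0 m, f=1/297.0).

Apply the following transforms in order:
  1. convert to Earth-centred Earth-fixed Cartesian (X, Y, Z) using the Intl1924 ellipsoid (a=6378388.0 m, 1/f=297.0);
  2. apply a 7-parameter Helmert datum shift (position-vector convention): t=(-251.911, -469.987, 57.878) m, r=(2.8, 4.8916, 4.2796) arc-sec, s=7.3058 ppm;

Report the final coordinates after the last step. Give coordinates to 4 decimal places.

start: φ=-53.727849°, λ=23.791542°, h=2041.470 m
→ ECEF (a=6378388.000, f=1/297.0): X=3461581.9917, Y=1526129.2089, Z=-5120629.8346
→ Helmert 7p (PV): X=3461202.2685, Y=1525811.7052, Z=-5120670.7424

X=3461202.2685 m, Y=1525811.7052 m, Z=-5120670.7424 m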